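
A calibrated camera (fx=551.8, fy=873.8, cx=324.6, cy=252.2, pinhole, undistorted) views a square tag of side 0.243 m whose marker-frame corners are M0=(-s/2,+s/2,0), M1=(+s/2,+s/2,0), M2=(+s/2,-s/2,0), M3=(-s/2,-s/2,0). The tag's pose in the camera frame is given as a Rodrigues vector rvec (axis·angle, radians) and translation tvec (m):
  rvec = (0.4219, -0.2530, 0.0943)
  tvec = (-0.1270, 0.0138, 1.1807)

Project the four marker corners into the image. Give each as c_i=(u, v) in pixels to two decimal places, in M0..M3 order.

Intrinsics K: fx=551.8, fy=873.8, cx=324.6, cy=252.2
Marker side s = 0.243 m; corners in marker frame (Z=0):
  M0 = (-0.1215, +0.1215, 0)
  M1 = (+0.1215, +0.1215, 0)
  M2 = (+0.1215, -0.1215, 0)
  M3 = (-0.1215, -0.1215, 0)
rvec = (0.4219, -0.2530, 0.0943), |rvec| = θ = 0.50090 rad = 28.699°
Rodrigues: sinθ=0.48022, 1−cosθ=0.12285; R = I + sinθ·[k]× + (1−cosθ)·[k]×²:
    [+0.96431 -0.14267 -0.22307]
    [+0.03814 +0.90849 -0.41616]
    [+0.26203 +0.39280 +0.88150]
t = (-0.1270, 0.0138, 1.1807) m
M0: Pc = R·M0+t = (-0.26150, +0.11955, +1.19659); u = 551.8·(-0.26150)/1.19659 + 324.6 = 204.0119, v = 873.8·(+0.11955)/1.19659 + 252.2 = 339.4987
M1: Pc = R·M1+t = (-0.02717, +0.12882, +1.26026); u = 551.8·(-0.02717)/1.26026 + 324.6 = 312.7032, v = 873.8·(+0.12882)/1.26026 + 252.2 = 341.5143
M2: Pc = R·M2+t = (+0.00750, -0.09195, +1.16481); u = 551.8·(+0.00750)/1.16481 + 324.6 = 328.1517, v = 873.8·(-0.09195)/1.16481 + 252.2 = 183.2243
M3: Pc = R·M3+t = (-0.22683, -0.10122, +1.10114); u = 551.8·(-0.22683)/1.10114 + 324.6 = 210.9321, v = 873.8·(-0.10122)/1.10114 + 252.2 = 171.8808

c0=(204.01, 339.50) c1=(312.70, 341.51) c2=(328.15, 183.22) c3=(210.93, 171.88)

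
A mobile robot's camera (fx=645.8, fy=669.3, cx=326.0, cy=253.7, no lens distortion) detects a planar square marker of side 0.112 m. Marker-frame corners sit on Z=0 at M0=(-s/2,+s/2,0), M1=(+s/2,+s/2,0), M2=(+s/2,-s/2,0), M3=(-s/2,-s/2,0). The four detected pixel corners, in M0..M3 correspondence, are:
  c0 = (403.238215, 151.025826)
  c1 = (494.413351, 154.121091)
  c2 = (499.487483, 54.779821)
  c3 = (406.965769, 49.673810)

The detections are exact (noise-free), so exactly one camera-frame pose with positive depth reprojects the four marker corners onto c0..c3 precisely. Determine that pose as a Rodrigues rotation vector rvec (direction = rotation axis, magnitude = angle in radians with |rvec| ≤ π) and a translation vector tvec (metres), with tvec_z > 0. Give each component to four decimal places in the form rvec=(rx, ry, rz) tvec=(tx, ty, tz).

Intrinsics K: fx=645.8, fy=669.3, cx=326.0, cy=253.7
Marker side s = 0.112 m; corners in marker frame (Z=0):
  M0 = (-0.0560, +0.0560, 0)
  M1 = (+0.0560, +0.0560, 0)
  M2 = (+0.0560, -0.0560, 0)
  M3 = (-0.0560, -0.0560, 0)
Detected image corners:
  c0 = (403.238215, 151.025826) px
  c1 = (494.413351, 154.121091) px
  c2 = (499.487483, 54.779821) px
  c3 = (406.965769, 49.673810) px
Planar DLT: solve 8×8 A·h = b for H (H[2,2]=1):
  H  [+898.15617 +23.43150 +451.45454]
  H  [+54.28085 +910.11924 +102.81114]
  H  [+0.17322 +0.13920 +1.00000]
B = K⁻¹H; ‖b₁‖=1.314874, ‖b₂‖=1.314874; λ = 2/(‖b₁‖+‖b₂‖) = 0.760529, sign → tz>0 ⇒ λ=+0.760529
r₁ = λ·B[:,0] = (+0.99121,+0.01174,+0.13174); r₂ = λ·B[:,1] = (-0.02585,+0.99404,+0.10587)
r₃ = r₁×r₂ = (-0.12971,-0.10834,+0.98561); SVD([r₁ r₂ r₃]) → R = UVᵀ:
  R  [+0.99121 -0.02585 -0.12971]
  R  [+0.01174 +0.99404 -0.10834]
  R  [+0.13174 +0.10587 +0.98561]
t = (+0.14774, -0.17146, +0.76053) m
tr R = 2.970874; θ = arccos((tr R − 1)/2) = 0.170871 rad = 9.790°
axis k = ((R−Rᵀ)₃₂, (R−Rᵀ)₁₃, (R−Rᵀ)₂₁) / (2 sinθ) = (+0.629869, -0.768796, +0.110532)
rvec = θ·k = (+0.107626, -0.131365, +0.018887)

rvec=(0.1076, -0.1314, 0.0189) tvec=(0.1477, -0.1715, 0.7605)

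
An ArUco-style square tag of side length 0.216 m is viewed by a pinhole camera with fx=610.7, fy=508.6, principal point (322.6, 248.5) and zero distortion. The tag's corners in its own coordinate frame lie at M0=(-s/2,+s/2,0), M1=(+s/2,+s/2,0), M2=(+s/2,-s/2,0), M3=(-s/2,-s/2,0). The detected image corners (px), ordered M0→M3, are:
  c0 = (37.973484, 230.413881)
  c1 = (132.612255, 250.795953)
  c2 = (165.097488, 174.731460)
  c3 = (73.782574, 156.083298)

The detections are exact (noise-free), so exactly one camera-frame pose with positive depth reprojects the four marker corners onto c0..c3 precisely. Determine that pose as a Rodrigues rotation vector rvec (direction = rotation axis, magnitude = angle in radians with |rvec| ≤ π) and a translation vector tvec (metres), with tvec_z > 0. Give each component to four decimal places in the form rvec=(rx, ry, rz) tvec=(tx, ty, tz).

Intrinsics K: fx=610.7, fy=508.6, cx=322.6, cy=248.5
Marker side s = 0.216 m; corners in marker frame (Z=0):
  M0 = (-0.1080, +0.1080, 0)
  M1 = (+0.1080, +0.1080, 0)
  M2 = (+0.1080, -0.1080, 0)
  M3 = (-0.1080, -0.1080, 0)
Detected image corners:
  c0 = (37.973484, 230.413881) px
  c1 = (132.612255, 250.795953) px
  c2 = (165.097488, 174.731460) px
  c3 = (73.782574, 156.083298) px
Planar DLT: solve 8×8 A·h = b for H (H[2,2]=1):
  H  [+424.33051 -177.26920 +102.41864]
  H  [+78.44227 +310.17004 +202.18584]
  H  [-0.05825 -0.18690 +1.00000]
B = K⁻¹H; ‖b₁‖=0.750505, ‖b₂‖=0.750505; λ = 2/(‖b₁‖+‖b₂‖) = 1.332437, sign → tz>0 ⇒ λ=+1.332437
r₁ = λ·B[:,0] = (+0.96681,+0.24342,-0.07761); r₂ = λ·B[:,1] = (-0.25522,+0.93426,-0.24903)
r₃ = r₁×r₂ = (+0.01189,+0.26057,+0.96538); SVD([r₁ r₂ r₃]) → R = UVᵀ:
  R  [+0.96681 -0.25522 +0.01189]
  R  [+0.24342 +0.93426 +0.26057]
  R  [-0.07761 -0.24903 +0.96538]
t = (-0.48040, -0.12133, +1.33244) m
tr R = 2.866454; θ = arccos((tr R − 1)/2) = 0.367505 rad = 21.056°
axis k = ((R−Rᵀ)₃₂, (R−Rᵀ)₁₃, (R−Rᵀ)₂₁) / (2 sinθ) = (-0.709184, +0.124550, +0.693935)
rvec = θ·k = (-0.260628, +0.045773, +0.255024)

rvec=(-0.2606, 0.0458, 0.2550) tvec=(-0.4804, -0.1213, 1.3324)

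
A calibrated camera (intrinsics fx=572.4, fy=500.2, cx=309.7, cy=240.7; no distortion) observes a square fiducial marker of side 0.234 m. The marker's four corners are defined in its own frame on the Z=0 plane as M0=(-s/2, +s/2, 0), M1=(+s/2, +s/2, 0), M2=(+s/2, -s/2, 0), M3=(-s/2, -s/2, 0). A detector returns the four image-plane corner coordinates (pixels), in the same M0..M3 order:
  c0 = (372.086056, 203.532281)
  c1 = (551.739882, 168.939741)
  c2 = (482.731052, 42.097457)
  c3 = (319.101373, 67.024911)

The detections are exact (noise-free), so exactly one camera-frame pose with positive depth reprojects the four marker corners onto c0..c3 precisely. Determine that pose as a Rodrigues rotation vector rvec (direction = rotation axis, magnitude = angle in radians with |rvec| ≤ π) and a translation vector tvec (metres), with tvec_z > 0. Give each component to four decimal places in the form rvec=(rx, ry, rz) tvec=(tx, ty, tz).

rvec=(-0.3707, -0.1094, -0.2485) tvec=(0.1555, -0.1811, 0.7289)

Intrinsics K: fx=572.4, fy=500.2, cx=309.7, cy=240.7
Marker side s = 0.234 m; corners in marker frame (Z=0):
  M0 = (-0.1170, +0.1170, 0)
  M1 = (+0.1170, +0.1170, 0)
  M2 = (+0.1170, -0.1170, 0)
  M3 = (-0.1170, -0.1170, 0)
Detected image corners:
  c0 = (372.086056, 203.532281) px
  c1 = (551.739882, 168.939741) px
  c2 = (482.731052, 42.097457) px
  c3 = (319.101373, 67.024911) px
Planar DLT: solve 8×8 A·h = b for H (H[2,2]=1):
  H  [+820.87523 +57.65964 +431.80601]
  H  [-101.12829 +505.32590 +116.39883]
  H  [+0.20689 -0.47249 +1.00000]
B = K⁻¹H; ‖b₁‖=1.371837, ‖b₂‖=1.371837; λ = 2/(‖b₁‖+‖b₂‖) = 0.728949, sign → tz>0 ⇒ λ=+0.728949
r₁ = λ·B[:,0] = (+0.96378,-0.21995,+0.15081); r₂ = λ·B[:,1] = (+0.25978,+0.90216,-0.34442)
r₃ = r₁×r₂ = (-0.06030,+0.37113,+0.92662); SVD([r₁ r₂ r₃]) → R = UVᵀ:
  R  [+0.96378 +0.25978 -0.06030]
  R  [-0.21995 +0.90216 +0.37113]
  R  [+0.15081 -0.34442 +0.92662]
t = (+0.15550, -0.18115, +0.72895) m
tr R = 2.792563; θ = arccos((tr R − 1)/2) = 0.459484 rad = 26.326°
axis k = ((R−Rᵀ)₃₂, (R−Rᵀ)₁₃, (R−Rᵀ)₂₁) / (2 sinθ) = (-0.806731, -0.238020, -0.540862)
rvec = θ·k = (-0.370680, -0.109366, -0.248517)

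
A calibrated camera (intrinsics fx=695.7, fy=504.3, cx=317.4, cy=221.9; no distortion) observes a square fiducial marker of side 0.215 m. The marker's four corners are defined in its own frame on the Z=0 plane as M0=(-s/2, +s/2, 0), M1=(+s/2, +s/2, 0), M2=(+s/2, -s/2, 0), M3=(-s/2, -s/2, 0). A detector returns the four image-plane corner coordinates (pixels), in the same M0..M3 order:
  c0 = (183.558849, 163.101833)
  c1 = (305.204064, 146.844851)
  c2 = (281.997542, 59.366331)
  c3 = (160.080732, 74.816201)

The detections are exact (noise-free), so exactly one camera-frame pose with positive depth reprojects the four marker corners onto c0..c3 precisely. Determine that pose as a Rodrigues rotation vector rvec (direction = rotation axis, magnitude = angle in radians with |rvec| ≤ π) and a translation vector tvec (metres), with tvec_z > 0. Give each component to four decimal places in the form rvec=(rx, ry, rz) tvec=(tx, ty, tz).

Intrinsics K: fx=695.7, fy=504.3, cx=317.4, cy=221.9
Marker side s = 0.215 m; corners in marker frame (Z=0):
  M0 = (-0.1075, +0.1075, 0)
  M1 = (+0.1075, +0.1075, 0)
  M2 = (+0.1075, -0.1075, 0)
  M3 = (-0.1075, -0.1075, 0)
Detected image corners:
  c0 = (183.558849, 163.101833) px
  c1 = (305.204064, 146.844851) px
  c2 = (281.997542, 59.366331) px
  c3 = (160.080732, 74.816201) px
Planar DLT: solve 8×8 A·h = b for H (H[2,2]=1):
  H  [+576.45240 +109.05755 +232.99505]
  H  [-68.95208 +408.97968 +111.00556]
  H  [+0.04310 +0.00211 +1.00000]
B = K⁻¹H; ‖b₁‖=0.824904, ‖b₂‖=0.824904; λ = 2/(‖b₁‖+‖b₂‖) = 1.212262, sign → tz>0 ⇒ λ=+1.212262
r₁ = λ·B[:,0] = (+0.98064,-0.18874,+0.05225); r₂ = λ·B[:,1] = (+0.18887,+0.98200,+0.00256)
r₃ = r₁×r₂ = (-0.05179,+0.00736,+0.99863); SVD([r₁ r₂ r₃]) → R = UVᵀ:
  R  [+0.98064 +0.18887 -0.05179]
  R  [-0.18874 +0.98200 +0.00736]
  R  [+0.05225 +0.00256 +0.99863]
t = (-0.14708, -0.26657, +1.21226) m
tr R = 2.961267; θ = arccos((tr R − 1)/2) = 0.197126 rad = 11.294°
axis k = ((R−Rᵀ)₃₂, (R−Rᵀ)₁₃, (R−Rᵀ)₂₁) / (2 sinθ) = (-0.012243, -0.265593, -0.964007)
rvec = θ·k = (-0.002413, -0.052355, -0.190031)

rvec=(-0.0024, -0.0524, -0.1900) tvec=(-0.1471, -0.2666, 1.2123)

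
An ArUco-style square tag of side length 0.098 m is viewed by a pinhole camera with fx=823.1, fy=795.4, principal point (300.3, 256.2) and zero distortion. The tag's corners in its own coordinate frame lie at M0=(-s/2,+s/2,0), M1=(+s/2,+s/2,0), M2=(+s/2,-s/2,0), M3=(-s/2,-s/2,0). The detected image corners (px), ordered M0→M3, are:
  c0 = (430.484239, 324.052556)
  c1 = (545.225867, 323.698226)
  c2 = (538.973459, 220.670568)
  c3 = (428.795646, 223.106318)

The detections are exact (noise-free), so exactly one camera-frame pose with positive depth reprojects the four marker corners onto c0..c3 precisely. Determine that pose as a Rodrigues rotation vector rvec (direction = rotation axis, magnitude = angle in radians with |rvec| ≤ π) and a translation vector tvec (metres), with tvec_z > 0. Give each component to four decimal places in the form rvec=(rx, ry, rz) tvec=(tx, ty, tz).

Intrinsics K: fx=823.1, fy=795.4, cx=300.3, cy=256.2
Marker side s = 0.098 m; corners in marker frame (Z=0):
  M0 = (-0.0490, +0.0490, 0)
  M1 = (+0.0490, +0.0490, 0)
  M2 = (+0.0490, -0.0490, 0)
  M3 = (-0.0490, -0.0490, 0)
Detected image corners:
  c0 = (430.484239, 324.052556) px
  c1 = (545.225867, 323.698226) px
  c2 = (538.973459, 220.670568) px
  c3 = (428.795646, 223.106318) px
Planar DLT: solve 8×8 A·h = b for H (H[2,2]=1):
  H  [+1043.19904 -157.25943 +485.24114]
  H  [-72.79235 +929.63151 +271.87338]
  H  [-0.21381 -0.40655 +1.00000]
B = K⁻¹H; ‖b₁‖=1.362482, ‖b₂‖=1.362482; λ = 2/(‖b₁‖+‖b₂‖) = 0.733955, sign → tz>0 ⇒ λ=+0.733955
r₁ = λ·B[:,0] = (+0.98747,-0.01662,-0.15693); r₂ = λ·B[:,1] = (-0.03136,+0.95393,-0.29839)
r₃ = r₁×r₂ = (+0.15466,+0.29957,+0.94145); SVD([r₁ r₂ r₃]) → R = UVᵀ:
  R  [+0.98747 -0.03136 +0.15466]
  R  [-0.01662 +0.95393 +0.29957]
  R  [-0.15693 -0.29839 +0.94145]
t = (+0.16491, +0.01446, +0.73395) m
tr R = 2.882853; θ = arccos((tr R − 1)/2) = 0.343960 rad = 19.707°
axis k = ((R−Rᵀ)₃₂, (R−Rᵀ)₁₃, (R−Rᵀ)₂₁) / (2 sinθ) = (-0.886612, +0.461998, +0.021857)
rvec = θ·k = (-0.304959, +0.158909, +0.007518)

rvec=(-0.3050, 0.1589, 0.0075) tvec=(0.1649, 0.0145, 0.7340)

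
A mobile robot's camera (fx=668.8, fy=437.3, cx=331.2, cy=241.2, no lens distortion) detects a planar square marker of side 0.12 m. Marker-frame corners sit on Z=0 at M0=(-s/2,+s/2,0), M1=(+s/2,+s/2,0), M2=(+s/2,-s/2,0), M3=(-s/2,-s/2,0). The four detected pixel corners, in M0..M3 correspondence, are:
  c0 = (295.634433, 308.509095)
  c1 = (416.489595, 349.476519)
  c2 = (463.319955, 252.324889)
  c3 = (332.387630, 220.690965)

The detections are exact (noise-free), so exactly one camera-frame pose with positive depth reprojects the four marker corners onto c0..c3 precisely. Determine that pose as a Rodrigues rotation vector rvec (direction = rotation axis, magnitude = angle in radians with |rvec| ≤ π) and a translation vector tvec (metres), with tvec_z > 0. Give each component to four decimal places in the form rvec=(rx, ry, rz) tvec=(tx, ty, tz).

rvec=(0.1029, 0.5730, 0.3120) tvec=(0.0330, 0.0502, 0.5296)

Intrinsics K: fx=668.8, fy=437.3, cx=331.2, cy=241.2
Marker side s = 0.12 m; corners in marker frame (Z=0):
  M0 = (-0.0600, +0.0600, 0)
  M1 = (+0.0600, +0.0600, 0)
  M2 = (+0.0600, -0.0600, 0)
  M3 = (-0.0600, -0.0600, 0)
Detected image corners:
  c0 = (295.634433, 308.509095) px
  c1 = (416.489595, 349.476519) px
  c2 = (463.319955, 252.324889) px
  c3 = (332.387630, 220.690965) px
Planar DLT: solve 8×8 A·h = b for H (H[2,2]=1):
  H  [+680.45886 -216.45243 +372.84270]
  H  [+27.43178 +865.45743 +282.63992]
  H  [-0.97568 +0.34315 +1.00000]
B = K⁻¹H; ‖b₁‖=1.888077, ‖b₂‖=1.888077; λ = 2/(‖b₁‖+‖b₂‖) = 0.529640, sign → tz>0 ⇒ λ=+0.529640
r₁ = λ·B[:,0] = (+0.79478,+0.31825,-0.51676); r₂ = λ·B[:,1] = (-0.26142,+0.94796,+0.18175)
r₃ = r₁×r₂ = (+0.54771,-0.00936,+0.83662); SVD([r₁ r₂ r₃]) → R = UVᵀ:
  R  [+0.79478 -0.26142 +0.54771]
  R  [+0.31825 +0.94796 -0.00936]
  R  [-0.51676 +0.18175 +0.83662]
t = (+0.03298, +0.05019, +0.52964) m
tr R = 2.579356; θ = arccos((tr R − 1)/2) = 0.660512 rad = 37.845°
axis k = ((R−Rᵀ)₃₂, (R−Rᵀ)₁₃, (R−Rᵀ)₂₁) / (2 sinθ) = (+0.155746, +0.867508, +0.472412)
rvec = θ·k = (+0.102872, +0.572999, +0.312034)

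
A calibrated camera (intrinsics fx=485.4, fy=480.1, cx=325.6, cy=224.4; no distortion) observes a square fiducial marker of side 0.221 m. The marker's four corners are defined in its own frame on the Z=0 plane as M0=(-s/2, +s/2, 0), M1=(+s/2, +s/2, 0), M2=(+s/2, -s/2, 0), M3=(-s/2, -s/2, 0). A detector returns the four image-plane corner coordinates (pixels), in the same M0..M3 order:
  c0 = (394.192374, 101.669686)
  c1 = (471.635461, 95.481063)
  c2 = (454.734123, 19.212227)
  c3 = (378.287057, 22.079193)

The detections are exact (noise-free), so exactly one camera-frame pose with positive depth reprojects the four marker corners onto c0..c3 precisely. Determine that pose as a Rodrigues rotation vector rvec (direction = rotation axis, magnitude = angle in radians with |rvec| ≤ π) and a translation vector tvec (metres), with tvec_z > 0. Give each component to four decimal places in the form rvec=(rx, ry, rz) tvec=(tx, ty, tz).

Intrinsics K: fx=485.4, fy=480.1, cx=325.6, cy=224.4
Marker side s = 0.221 m; corners in marker frame (Z=0):
  M0 = (-0.1105, +0.1105, 0)
  M1 = (+0.1105, +0.1105, 0)
  M2 = (+0.1105, -0.1105, 0)
  M3 = (-0.1105, -0.1105, 0)
Detected image corners:
  c0 = (394.192374, 101.669686) px
  c1 = (471.635461, 95.481063) px
  c2 = (454.734123, 19.212227) px
  c3 = (378.287057, 22.079193) px
Planar DLT: solve 8×8 A·h = b for H (H[2,2]=1):
  H  [+427.62672 +32.44878 +425.41861]
  H  [-9.25008 +346.59771 +59.13976]
  H  [+0.18715 -0.09847 +1.00000]
B = K⁻¹H; ‖b₁‖=0.785564, ‖b₂‖=0.785564; λ = 2/(‖b₁‖+‖b₂‖) = 1.272971, sign → tz>0 ⇒ λ=+1.272971
r₁ = λ·B[:,0] = (+0.96166,-0.13588,+0.23823); r₂ = λ·B[:,1] = (+0.16918,+0.97758,-0.12535)
r₃ = r₁×r₂ = (-0.21586,+0.16085,+0.96309); SVD([r₁ r₂ r₃]) → R = UVᵀ:
  R  [+0.96166 +0.16918 -0.21586]
  R  [-0.13588 +0.97758 +0.16085]
  R  [+0.23823 -0.12535 +0.96309]
t = (+0.26178, -0.43818, +1.27297) m
tr R = 2.902323; θ = arccos((tr R − 1)/2) = 0.313819 rad = 17.980°
axis k = ((R−Rᵀ)₃₂, (R−Rᵀ)₁₃, (R−Rᵀ)₂₁) / (2 sinθ) = (-0.463558, -0.735507, -0.494109)
rvec = θ·k = (-0.145473, -0.230816, -0.155061)

rvec=(-0.1455, -0.2308, -0.1551) tvec=(0.2618, -0.4382, 1.2730)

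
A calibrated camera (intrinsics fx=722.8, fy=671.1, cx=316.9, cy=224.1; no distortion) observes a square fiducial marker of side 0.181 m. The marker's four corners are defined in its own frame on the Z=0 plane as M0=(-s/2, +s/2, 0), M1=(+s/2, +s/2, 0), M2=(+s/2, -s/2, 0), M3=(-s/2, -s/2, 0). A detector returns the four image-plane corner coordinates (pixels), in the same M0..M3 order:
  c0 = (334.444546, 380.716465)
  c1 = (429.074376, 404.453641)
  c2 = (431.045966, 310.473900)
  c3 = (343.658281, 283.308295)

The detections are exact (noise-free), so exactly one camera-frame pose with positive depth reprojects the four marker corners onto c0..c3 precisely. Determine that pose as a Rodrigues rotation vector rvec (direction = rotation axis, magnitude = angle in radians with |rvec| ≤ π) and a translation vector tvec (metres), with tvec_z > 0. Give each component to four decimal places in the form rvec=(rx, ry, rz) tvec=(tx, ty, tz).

Intrinsics K: fx=722.8, fy=671.1, cx=316.9, cy=224.1
Marker side s = 0.181 m; corners in marker frame (Z=0):
  M0 = (-0.0905, +0.0905, 0)
  M1 = (+0.0905, +0.0905, 0)
  M2 = (+0.0905, -0.0905, 0)
  M3 = (-0.0905, -0.0905, 0)
Detected image corners:
  c0 = (334.444546, 380.716465) px
  c1 = (429.074376, 404.453641) px
  c2 = (431.045966, 310.473900) px
  c3 = (343.658281, 283.308295) px
Planar DLT: solve 8×8 A·h = b for H (H[2,2]=1):
  H  [+621.18757 -192.08582 +385.93807]
  H  [+247.77838 +383.43003 +343.27357]
  H  [+0.30981 -0.42061 +1.00000]
B = K⁻¹H; ‖b₁‖=0.830776, ‖b₂‖=0.830776; λ = 2/(‖b₁‖+‖b₂‖) = 1.203694, sign → tz>0 ⇒ λ=+1.203694
r₁ = λ·B[:,0] = (+0.87098,+0.31989,+0.37291); r₂ = λ·B[:,1] = (-0.09791,+0.85679,-0.50629)
r₃ = r₁×r₂ = (-0.48147,+0.40445,+0.77757); SVD([r₁ r₂ r₃]) → R = UVᵀ:
  R  [+0.87098 -0.09791 -0.48147]
  R  [+0.31989 +0.85679 +0.40445]
  R  [+0.37291 -0.50629 +0.77757]
t = (+0.11497, +0.21375, +1.20369) m
tr R = 2.505335; θ = arccos((tr R − 1)/2) = 0.718692 rad = 41.178°
axis k = ((R−Rᵀ)₃₂, (R−Rᵀ)₁₃, (R−Rᵀ)₂₁) / (2 sinθ) = (-0.691629, -0.648829, +0.317287)
rvec = θ·k = (-0.497068, -0.466308, +0.228031)

rvec=(-0.4971, -0.4663, 0.2280) tvec=(0.1150, 0.2138, 1.2037)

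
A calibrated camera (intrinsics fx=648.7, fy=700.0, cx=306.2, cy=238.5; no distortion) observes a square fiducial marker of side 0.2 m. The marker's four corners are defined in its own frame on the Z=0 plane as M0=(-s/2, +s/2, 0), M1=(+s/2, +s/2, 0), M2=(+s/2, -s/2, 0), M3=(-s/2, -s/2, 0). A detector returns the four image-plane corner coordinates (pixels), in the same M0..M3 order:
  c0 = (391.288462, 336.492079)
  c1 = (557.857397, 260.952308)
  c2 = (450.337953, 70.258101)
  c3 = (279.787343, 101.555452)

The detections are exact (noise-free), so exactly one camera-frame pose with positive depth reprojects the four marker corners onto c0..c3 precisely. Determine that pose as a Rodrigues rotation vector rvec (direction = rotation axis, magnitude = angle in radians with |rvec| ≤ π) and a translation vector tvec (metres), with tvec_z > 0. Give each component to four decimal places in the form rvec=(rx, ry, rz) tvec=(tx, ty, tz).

Intrinsics K: fx=648.7, fy=700.0, cx=306.2, cy=238.5
Marker side s = 0.2 m; corners in marker frame (Z=0):
  M0 = (-0.1000, +0.1000, 0)
  M1 = (+0.1000, +0.1000, 0)
  M2 = (+0.1000, -0.1000, 0)
  M3 = (-0.1000, -0.1000, 0)
Detected image corners:
  c0 = (391.288462, 336.492079) px
  c1 = (557.857397, 260.952308) px
  c2 = (450.337953, 70.258101) px
  c3 = (279.787343, 101.555452) px
Planar DLT: solve 8×8 A·h = b for H (H[2,2]=1):
  H  [+1229.17302 +345.50996 +424.94160]
  H  [-85.01806 +961.77607 +184.76158]
  H  [+0.91920 -0.47908 +1.00000]
B = K⁻¹H; ‖b₁‖=1.779943, ‖b₂‖=1.779943; λ = 2/(‖b₁‖+‖b₂‖) = 0.561816, sign → tz>0 ⇒ λ=+0.561816
r₁ = λ·B[:,0] = (+0.82078,-0.24419,+0.51642); r₂ = λ·B[:,1] = (+0.42628,+0.86362,-0.26915)
r₃ = r₁×r₂ = (-0.38027,+0.44106,+0.81294); SVD([r₁ r₂ r₃]) → R = UVᵀ:
  R  [+0.82078 +0.42628 -0.38027]
  R  [-0.24419 +0.86362 +0.44106]
  R  [+0.51642 -0.26915 +0.81294]
t = (+0.10284, -0.04313, +0.56182) m
tr R = 2.497337; θ = arccos((tr R − 1)/2) = 0.724745 rad = 41.525°
axis k = ((R−Rᵀ)₃₂, (R−Rᵀ)₁₃, (R−Rᵀ)₂₁) / (2 sinθ) = (-0.535650, -0.676294, -0.505674)
rvec = θ·k = (-0.388210, -0.490141, -0.366485)

rvec=(-0.3882, -0.4901, -0.3665) tvec=(0.1028, -0.0431, 0.5618)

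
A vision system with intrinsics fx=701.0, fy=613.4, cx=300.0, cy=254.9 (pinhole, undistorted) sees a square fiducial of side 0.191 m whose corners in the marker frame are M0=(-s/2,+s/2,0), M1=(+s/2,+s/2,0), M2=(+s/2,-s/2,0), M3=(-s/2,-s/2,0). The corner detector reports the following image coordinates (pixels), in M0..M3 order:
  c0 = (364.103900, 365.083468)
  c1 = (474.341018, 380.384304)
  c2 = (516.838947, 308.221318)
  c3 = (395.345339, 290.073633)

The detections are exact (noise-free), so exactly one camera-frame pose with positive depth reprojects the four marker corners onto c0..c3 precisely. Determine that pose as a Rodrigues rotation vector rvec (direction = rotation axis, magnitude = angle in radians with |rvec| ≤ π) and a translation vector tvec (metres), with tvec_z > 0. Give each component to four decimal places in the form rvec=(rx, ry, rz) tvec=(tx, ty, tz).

Intrinsics K: fx=701.0, fy=613.4, cx=300.0, cy=254.9
Marker side s = 0.191 m; corners in marker frame (Z=0):
  M0 = (-0.0955, +0.0955, 0)
  M1 = (+0.0955, +0.0955, 0)
  M2 = (+0.0955, -0.0955, 0)
  M3 = (-0.0955, -0.0955, 0)
Detected image corners:
  c0 = (364.103900, 365.083468) px
  c1 = (474.341018, 380.384304) px
  c2 = (516.838947, 308.221318) px
  c3 = (395.345339, 290.073633) px
Planar DLT: solve 8×8 A·h = b for H (H[2,2]=1):
  H  [+640.60814 +40.64208 +437.16500]
  H  [+114.42077 +564.75442 +337.88335]
  H  [+0.08108 +0.53445 +1.00000]
B = K⁻¹H; ‖b₁‖=0.896011, ‖b₂‖=0.896011; λ = 2/(‖b₁‖+‖b₂‖) = 1.116057, sign → tz>0 ⇒ λ=+1.116057
r₁ = λ·B[:,0] = (+0.98118,+0.17058,+0.09049); r₂ = λ·B[:,1] = (-0.19056,+0.77968,+0.59648)
r₃ = r₁×r₂ = (+0.03119,-0.60249,+0.79751); SVD([r₁ r₂ r₃]) → R = UVᵀ:
  R  [+0.98118 -0.19056 +0.03119]
  R  [+0.17058 +0.77968 -0.60249]
  R  [+0.09049 +0.59648 +0.79751]
t = (+0.21838, +0.15098, +1.11606) m
tr R = 2.558375; θ = arccos((tr R − 1)/2) = 0.677428 rad = 38.814°
axis k = ((R−Rᵀ)₃₂, (R−Rᵀ)₁₃, (R−Rᵀ)₂₁) / (2 sinθ) = (+0.956435, -0.047309, +0.288087)
rvec = θ·k = (+0.647916, -0.032049, +0.195158)

rvec=(0.6479, -0.0320, 0.1952) tvec=(0.2184, 0.1510, 1.1161)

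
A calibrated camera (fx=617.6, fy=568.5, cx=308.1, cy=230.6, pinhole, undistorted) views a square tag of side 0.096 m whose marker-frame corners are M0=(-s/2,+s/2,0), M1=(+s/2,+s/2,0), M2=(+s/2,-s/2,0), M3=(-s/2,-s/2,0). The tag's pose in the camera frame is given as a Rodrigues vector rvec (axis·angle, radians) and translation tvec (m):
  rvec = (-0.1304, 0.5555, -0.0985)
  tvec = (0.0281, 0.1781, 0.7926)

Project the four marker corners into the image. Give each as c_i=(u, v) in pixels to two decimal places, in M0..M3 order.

c0=(300.71, 393.11) c1=(366.12, 394.55) c2=(360.62, 321.99) c3=(296.68, 324.96)

Intrinsics K: fx=617.6, fy=568.5, cx=308.1, cy=230.6
Marker side s = 0.096 m; corners in marker frame (Z=0):
  M0 = (-0.0480, +0.0480, 0)
  M1 = (+0.0480, +0.0480, 0)
  M2 = (+0.0480, -0.0480, 0)
  M3 = (-0.0480, -0.0480, 0)
rvec = (-0.1304, 0.5555, -0.0985), |rvec| = θ = 0.57904 rad = 33.177°
Rodrigues: sinθ=0.54722, 1−cosθ=0.16301; R = I + sinθ·[k]× + (1−cosθ)·[k]×²:
    [+0.84526 +0.05787 +0.53122]
    [-0.12831 +0.98702 +0.09663]
    [-0.51873 -0.14984 +0.84171]
t = (0.0281, 0.1781, 0.7926) m
M0: Pc = R·M0+t = (-0.00969, +0.23164, +0.81031); u = 617.6·(-0.00969)/0.81031 + 308.1 = 300.7110, v = 568.5·(+0.23164)/0.81031 + 230.6 = 393.1122
M1: Pc = R·M1+t = (+0.07145, +0.21932, +0.76051); u = 617.6·(+0.07145)/0.76051 + 308.1 = 366.1237, v = 568.5·(+0.21932)/0.76051 + 230.6 = 394.5460
M2: Pc = R·M2+t = (+0.06589, +0.12456, +0.77489); u = 617.6·(+0.06589)/0.77489 + 308.1 = 360.6188, v = 568.5·(+0.12456)/0.77489 + 230.6 = 321.9868
M3: Pc = R·M3+t = (-0.01525, +0.13688, +0.82469); u = 617.6·(-0.01525)/0.82469 + 308.1 = 296.6795, v = 568.5·(+0.13688)/0.82469 + 230.6 = 324.9594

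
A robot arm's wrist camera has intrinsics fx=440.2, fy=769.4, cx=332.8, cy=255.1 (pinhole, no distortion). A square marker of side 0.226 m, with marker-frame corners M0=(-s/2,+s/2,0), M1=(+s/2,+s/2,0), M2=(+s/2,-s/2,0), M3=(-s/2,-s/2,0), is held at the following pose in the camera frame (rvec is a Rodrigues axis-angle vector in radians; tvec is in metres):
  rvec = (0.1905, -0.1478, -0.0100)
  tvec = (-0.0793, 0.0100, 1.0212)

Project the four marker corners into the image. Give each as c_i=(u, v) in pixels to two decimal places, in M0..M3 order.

c0=(250.64, 347.81) c1=(346.10, 341.01) c2=(347.06, 176.62) c3=(247.48, 178.23)

Intrinsics K: fx=440.2, fy=769.4, cx=332.8, cy=255.1
Marker side s = 0.226 m; corners in marker frame (Z=0):
  M0 = (-0.1130, +0.1130, 0)
  M1 = (+0.1130, +0.1130, 0)
  M2 = (+0.1130, -0.1130, 0)
  M3 = (-0.1130, -0.1130, 0)
rvec = (0.1905, -0.1478, -0.0100), |rvec| = θ = 0.24132 rad = 13.827°
Rodrigues: sinθ=0.23898, 1−cosθ=0.02898; R = I + sinθ·[k]× + (1−cosθ)·[k]×²:
    [+0.98908 -0.00411 -0.14732]
    [-0.02391 +0.98189 -0.18792]
    [+0.14542 +0.18939 +0.97107]
t = (-0.0793, 0.0100, 1.0212) m
M0: Pc = R·M0+t = (-0.19153, +0.12366, +1.02617); u = 440.2·(-0.19153)/1.02617 + 332.8 = 250.6385, v = 769.4·(+0.12366)/1.02617 + 255.1 = 347.8148
M1: Pc = R·M1+t = (+0.03200, +0.11825, +1.05903); u = 440.2·(+0.03200)/1.05903 + 332.8 = 346.1020, v = 769.4·(+0.11825)/1.05903 + 255.1 = 341.0112
M2: Pc = R·M2+t = (+0.03293, -0.10366, +1.01623); u = 440.2·(+0.03293)/1.01623 + 332.8 = 347.0643, v = 769.4·(-0.10366)/1.01623 + 255.1 = 176.6208
M3: Pc = R·M3+t = (-0.19060, -0.09825, +0.98337); u = 440.2·(-0.19060)/0.98337 + 332.8 = 247.4777, v = 769.4·(-0.09825)/0.98337 + 255.1 = 178.2264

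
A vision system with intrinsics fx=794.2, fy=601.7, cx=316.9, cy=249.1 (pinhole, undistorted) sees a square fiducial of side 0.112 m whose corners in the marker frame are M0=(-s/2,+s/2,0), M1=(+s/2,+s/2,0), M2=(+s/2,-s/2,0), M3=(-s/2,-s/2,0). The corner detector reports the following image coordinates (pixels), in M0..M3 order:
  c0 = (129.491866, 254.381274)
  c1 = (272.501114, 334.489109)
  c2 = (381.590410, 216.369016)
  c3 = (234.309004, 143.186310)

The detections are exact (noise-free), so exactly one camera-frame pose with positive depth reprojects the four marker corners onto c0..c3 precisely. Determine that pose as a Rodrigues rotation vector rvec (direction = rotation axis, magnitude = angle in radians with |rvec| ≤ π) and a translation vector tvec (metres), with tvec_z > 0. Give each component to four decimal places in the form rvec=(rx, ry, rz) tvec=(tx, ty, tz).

rvec=(-0.1129, 0.2119, 0.6041) tvec=(-0.0388, -0.0106, 0.4805)

Intrinsics K: fx=794.2, fy=601.7, cx=316.9, cy=249.1
Marker side s = 0.112 m; corners in marker frame (Z=0):
  M0 = (-0.0560, +0.0560, 0)
  M1 = (+0.0560, +0.0560, 0)
  M2 = (+0.0560, -0.0560, 0)
  M3 = (-0.0560, -0.0560, 0)
Detected image corners:
  c0 = (129.491866, 254.381274) px
  c1 = (272.501114, 334.489109) px
  c2 = (381.590410, 216.369016) px
  c3 = (234.309004, 143.186310) px
Planar DLT: solve 8×8 A·h = b for H (H[2,2]=1):
  H  [+1174.14380 -977.37140 +252.79641]
  H  [+570.60242 +1001.52089 +235.78900]
  H  [-0.47900 -0.09016 +1.00000]
B = K⁻¹H; ‖b₁‖=2.081227, ‖b₂‖=2.081227; λ = 2/(‖b₁‖+‖b₂‖) = 0.480486, sign → tz>0 ⇒ λ=+0.480486
r₁ = λ·B[:,0] = (+0.80218,+0.55093,-0.23015); r₂ = λ·B[:,1] = (-0.57402,+0.81770,-0.04332)
r₃ = r₁×r₂ = (+0.16433,+0.16686,+0.97219); SVD([r₁ r₂ r₃]) → R = UVᵀ:
  R  [+0.80218 -0.57402 +0.16433]
  R  [+0.55093 +0.81770 +0.16686]
  R  [-0.23015 -0.04332 +0.97219]
t = (-0.03878, -0.01063, +0.48049) m
tr R = 2.592071; θ = arccos((tr R − 1)/2) = 0.650080 rad = 37.247°
axis k = ((R−Rᵀ)₃₂, (R−Rᵀ)₁₃, (R−Rᵀ)₂₁) / (2 sinθ) = (-0.173634, +0.325883, +0.929328)
rvec = θ·k = (-0.112876, +0.211850, +0.604138)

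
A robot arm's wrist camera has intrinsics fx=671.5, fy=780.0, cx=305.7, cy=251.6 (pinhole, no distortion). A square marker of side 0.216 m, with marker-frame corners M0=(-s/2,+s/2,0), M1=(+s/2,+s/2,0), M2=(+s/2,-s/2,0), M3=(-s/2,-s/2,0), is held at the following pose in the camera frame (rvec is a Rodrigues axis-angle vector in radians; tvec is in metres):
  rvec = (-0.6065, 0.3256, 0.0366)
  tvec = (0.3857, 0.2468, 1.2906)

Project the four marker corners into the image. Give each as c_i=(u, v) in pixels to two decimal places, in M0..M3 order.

c0=(448.76, 462.73) c1=(571.70, 465.98) c2=(561.70, 341.25) c3=(449.88, 344.34)

Intrinsics K: fx=671.5, fy=780.0, cx=305.7, cy=251.6
Marker side s = 0.216 m; corners in marker frame (Z=0):
  M0 = (-0.1080, +0.1080, 0)
  M1 = (+0.1080, +0.1080, 0)
  M2 = (+0.1080, -0.1080, 0)
  M3 = (-0.1080, -0.1080, 0)
rvec = (-0.6065, 0.3256, 0.0366), |rvec| = θ = 0.68935 rad = 39.497°
Rodrigues: sinθ=0.63603, 1−cosθ=0.22834; R = I + sinθ·[k]× + (1−cosθ)·[k]×²:
    [+0.94841 -0.12866 +0.28975]
    [-0.06112 +0.82260 +0.56532]
    [-0.31108 -0.55387 +0.77231]
t = (0.3857, 0.2468, 1.2906) m
M0: Pc = R·M0+t = (+0.26938, +0.34224, +1.26438); u = 671.5·(+0.26938)/1.26438 + 305.7 = 448.7631, v = 780.0·(+0.34224)/1.26438 + 251.6 = 462.7304
M1: Pc = R·M1+t = (+0.47423, +0.32904, +1.19719); u = 671.5·(+0.47423)/1.19719 + 305.7 = 571.6972, v = 780.0·(+0.32904)/1.19719 + 251.6 = 465.9790
M2: Pc = R·M2+t = (+0.50202, +0.15136, +1.31682); u = 671.5·(+0.50202)/1.31682 + 305.7 = 561.7023, v = 780.0·(+0.15136)/1.31682 + 251.6 = 341.2546
M3: Pc = R·M3+t = (+0.29717, +0.16456, +1.38401); u = 671.5·(+0.29717)/1.38401 + 305.7 = 449.8800, v = 780.0·(+0.16456)/1.38401 + 251.6 = 344.3422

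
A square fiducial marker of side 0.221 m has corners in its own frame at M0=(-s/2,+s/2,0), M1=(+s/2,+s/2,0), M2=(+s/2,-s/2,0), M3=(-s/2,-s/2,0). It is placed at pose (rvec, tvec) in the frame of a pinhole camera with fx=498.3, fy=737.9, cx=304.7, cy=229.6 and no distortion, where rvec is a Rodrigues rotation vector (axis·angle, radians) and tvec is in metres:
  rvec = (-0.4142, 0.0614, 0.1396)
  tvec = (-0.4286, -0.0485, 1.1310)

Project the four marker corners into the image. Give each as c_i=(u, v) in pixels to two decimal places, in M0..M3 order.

Intrinsics K: fx=498.3, fy=737.9, cx=304.7, cy=229.6
Marker side s = 0.221 m; corners in marker frame (Z=0):
  M0 = (-0.1105, +0.1105, 0)
  M1 = (+0.1105, +0.1105, 0)
  M2 = (+0.1105, -0.1105, 0)
  M3 = (-0.1105, -0.1105, 0)
rvec = (-0.4142, 0.0614, 0.1396), |rvec| = θ = 0.44138 rad = 25.289°
Rodrigues: sinθ=0.42719, 1−cosθ=0.09584; R = I + sinθ·[k]× + (1−cosθ)·[k]×²:
    [+0.98856 -0.14762 +0.03098]
    [+0.12260 +0.90602 +0.40510]
    [-0.08787 -0.39666 +0.91375]
t = (-0.4286, -0.0485, 1.1310) m
M0: Pc = R·M0+t = (-0.55415, +0.03807, +1.09688); u = 498.3·(-0.55415)/1.09688 + 304.7 = 52.9565, v = 737.9·(+0.03807)/1.09688 + 229.6 = 255.2090
M1: Pc = R·M1+t = (-0.33568, +0.06516, +1.07746); u = 498.3·(-0.33568)/1.07746 + 304.7 = 149.4573, v = 737.9·(+0.06516)/1.07746 + 229.6 = 274.2264
M2: Pc = R·M2+t = (-0.30305, -0.13507, +1.16512); u = 498.3·(-0.30305)/1.16512 + 304.7 = 175.0905, v = 737.9·(-0.13507)/1.16512 + 229.6 = 144.0585
M3: Pc = R·M3+t = (-0.52152, -0.16216, +1.18454); u = 498.3·(-0.52152)/1.18454 + 304.7 = 85.3111, v = 737.9·(-0.16216)/1.18454 + 229.6 = 128.5825

c0=(52.96, 255.21) c1=(149.46, 274.23) c2=(175.09, 144.06) c3=(85.31, 128.58)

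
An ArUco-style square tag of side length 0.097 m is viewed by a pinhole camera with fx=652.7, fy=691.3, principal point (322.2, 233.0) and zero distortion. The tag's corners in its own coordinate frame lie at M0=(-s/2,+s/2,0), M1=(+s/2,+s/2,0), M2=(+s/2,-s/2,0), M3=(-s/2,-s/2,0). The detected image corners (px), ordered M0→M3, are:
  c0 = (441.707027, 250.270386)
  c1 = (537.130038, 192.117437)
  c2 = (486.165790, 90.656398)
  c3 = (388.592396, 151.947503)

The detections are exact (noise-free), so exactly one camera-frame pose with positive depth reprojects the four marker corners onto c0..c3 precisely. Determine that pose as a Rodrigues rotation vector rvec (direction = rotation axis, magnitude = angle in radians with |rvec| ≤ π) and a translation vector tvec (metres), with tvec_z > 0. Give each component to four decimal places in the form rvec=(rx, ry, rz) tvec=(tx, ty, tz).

Intrinsics K: fx=652.7, fy=691.3, cx=322.2, cy=233.0
Marker side s = 0.097 m; corners in marker frame (Z=0):
  M0 = (-0.0485, +0.0485, 0)
  M1 = (+0.0485, +0.0485, 0)
  M2 = (+0.0485, -0.0485, 0)
  M3 = (-0.0485, -0.0485, 0)
Detected image corners:
  c0 = (441.707027, 250.270386) px
  c1 = (537.130038, 192.117437) px
  c2 = (486.165790, 90.656398) px
  c3 = (388.592396, 151.947503) px
Planar DLT: solve 8×8 A·h = b for H (H[2,2]=1):
  H  [+929.30206 +678.27072 +463.45466]
  H  [-639.60486 +1082.07043 +172.19296]
  H  [-0.14105 +0.30580 +1.00000]
B = K⁻¹H; ‖b₁‖=1.737954, ‖b₂‖=1.737954; λ = 2/(‖b₁‖+‖b₂‖) = 0.575389, sign → tz>0 ⇒ λ=+0.575389
r₁ = λ·B[:,0] = (+0.85929,-0.50501,-0.08116); r₂ = λ·B[:,1] = (+0.51107,+0.84133,+0.17595)
r₃ = r₁×r₂ = (-0.02058,-0.19267,+0.98105); SVD([r₁ r₂ r₃]) → R = UVᵀ:
  R  [+0.85929 +0.51107 -0.02058]
  R  [-0.50501 +0.84133 -0.19267]
  R  [-0.08116 +0.17595 +0.98105]
t = (+0.12452, -0.05061, +0.57539) m
tr R = 2.681673; θ = arccos((tr R − 1)/2) = 0.571970 rad = 32.771°
axis k = ((R−Rᵀ)₃₂, (R−Rᵀ)₁₃, (R−Rᵀ)₂₁) / (2 sinθ) = (+0.340505, +0.055957, -0.938576)
rvec = θ·k = (+0.194758, +0.032006, -0.536837)

rvec=(0.1948, 0.0320, -0.5368) tvec=(0.1245, -0.0506, 0.5754)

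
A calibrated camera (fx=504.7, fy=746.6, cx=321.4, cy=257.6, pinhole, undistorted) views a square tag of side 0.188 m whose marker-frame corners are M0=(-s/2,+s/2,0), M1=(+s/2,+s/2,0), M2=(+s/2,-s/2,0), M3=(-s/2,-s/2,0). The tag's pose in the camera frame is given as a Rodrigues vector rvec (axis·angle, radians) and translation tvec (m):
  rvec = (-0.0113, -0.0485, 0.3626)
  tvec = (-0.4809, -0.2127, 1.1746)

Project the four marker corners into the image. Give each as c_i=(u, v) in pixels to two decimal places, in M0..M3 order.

Intrinsics K: fx=504.7, fy=746.6, cx=321.4, cy=257.6
Marker side s = 0.188 m; corners in marker frame (Z=0):
  M0 = (-0.0940, +0.0940, 0)
  M1 = (+0.0940, +0.0940, 0)
  M2 = (+0.0940, -0.0940, 0)
  M3 = (-0.0940, -0.0940, 0)
rvec = (-0.0113, -0.0485, 0.3626), |rvec| = θ = 0.36600 rad = 20.970°
Rodrigues: sinθ=0.35789, 1−cosθ=0.06623; R = I + sinθ·[k]× + (1−cosθ)·[k]×²:
    [+0.93383 -0.35429 -0.04945]
    [+0.35483 +0.93493 +0.00235]
    [+0.04540 -0.01974 +0.99877]
t = (-0.4809, -0.2127, 1.1746) m
M0: Pc = R·M0+t = (-0.60198, -0.15817, +1.16848); u = 504.7·(-0.60198)/1.16848 + 321.4 = 61.3856, v = 746.6·(-0.15817)/1.16848 + 257.6 = 156.5366
M1: Pc = R·M1+t = (-0.42642, -0.09146, +1.17701); u = 504.7·(-0.42642)/1.17701 + 321.4 = 138.5507, v = 746.6·(-0.09146)/1.17701 + 257.6 = 199.5835
M2: Pc = R·M2+t = (-0.35982, -0.26723, +1.18072); u = 504.7·(-0.35982)/1.18072 + 321.4 = 167.5962, v = 746.6·(-0.26723)/1.18072 + 257.6 = 88.6245
M3: Pc = R·M3+t = (-0.53538, -0.33394, +1.17219); u = 504.7·(-0.53538)/1.17219 + 321.4 = 90.8870, v = 746.6·(-0.33394)/1.17219 + 257.6 = 44.9060

c0=(61.39, 156.54) c1=(138.55, 199.58) c2=(167.60, 88.62) c3=(90.89, 44.91)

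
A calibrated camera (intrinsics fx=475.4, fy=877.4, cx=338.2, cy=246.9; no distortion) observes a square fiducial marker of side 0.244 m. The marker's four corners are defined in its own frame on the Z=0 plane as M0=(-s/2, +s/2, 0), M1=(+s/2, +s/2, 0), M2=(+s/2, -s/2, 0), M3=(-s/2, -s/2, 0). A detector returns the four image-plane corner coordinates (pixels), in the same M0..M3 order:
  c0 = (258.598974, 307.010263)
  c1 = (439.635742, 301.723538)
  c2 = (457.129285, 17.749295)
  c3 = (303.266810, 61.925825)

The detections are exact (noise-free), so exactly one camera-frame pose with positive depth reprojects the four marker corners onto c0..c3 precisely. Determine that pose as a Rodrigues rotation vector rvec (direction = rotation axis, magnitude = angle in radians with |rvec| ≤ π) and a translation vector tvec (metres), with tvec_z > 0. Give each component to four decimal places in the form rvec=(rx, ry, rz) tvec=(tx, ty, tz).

rvec=(-0.5808, 0.4511, 0.0902) tvec=(0.0285, -0.0636, 0.6446)

Intrinsics K: fx=475.4, fy=877.4, cx=338.2, cy=246.9
Marker side s = 0.244 m; corners in marker frame (Z=0):
  M0 = (-0.1220, +0.1220, 0)
  M1 = (+0.1220, +0.1220, 0)
  M2 = (+0.1220, -0.1220, 0)
  M3 = (-0.1220, -0.1220, 0)
Detected image corners:
  c0 = (258.598974, 307.010263) px
  c1 = (439.635742, 301.723538) px
  c2 = (457.129285, 17.749295) px
  c3 = (303.266810, 61.925825) px
Planar DLT: solve 8×8 A·h = b for H (H[2,2]=1):
  H  [+434.22809 -420.29253 +359.24726]
  H  [-225.46324 +941.48707 +160.36455]
  H  [-0.67644 -0.79065 +1.00000]
B = K⁻¹H; ‖b₁‖=1.551440, ‖b₂‖=1.551440; λ = 2/(‖b₁‖+‖b₂‖) = 0.644563, sign → tz>0 ⇒ λ=+0.644563
r₁ = λ·B[:,0] = (+0.89892,-0.04294,-0.43601); r₂ = λ·B[:,1] = (-0.20730,+0.83505,-0.50962)
r₃ = r₁×r₂ = (+0.38597,+0.54849,+0.74174); SVD([r₁ r₂ r₃]) → R = UVᵀ:
  R  [+0.89892 -0.20730 +0.38597]
  R  [-0.04294 +0.83505 +0.54849]
  R  [-0.43601 -0.50962 +0.74174]
t = (+0.02854, -0.06357, +0.64456) m
tr R = 2.475709; θ = arccos((tr R − 1)/2) = 0.740910 rad = 42.451°
axis k = ((R−Rᵀ)₃₂, (R−Rᵀ)₁₃, (R−Rᵀ)₂₁) / (2 sinθ) = (-0.783839, +0.608911, +0.121755)
rvec = θ·k = (-0.580754, +0.451148, +0.090210)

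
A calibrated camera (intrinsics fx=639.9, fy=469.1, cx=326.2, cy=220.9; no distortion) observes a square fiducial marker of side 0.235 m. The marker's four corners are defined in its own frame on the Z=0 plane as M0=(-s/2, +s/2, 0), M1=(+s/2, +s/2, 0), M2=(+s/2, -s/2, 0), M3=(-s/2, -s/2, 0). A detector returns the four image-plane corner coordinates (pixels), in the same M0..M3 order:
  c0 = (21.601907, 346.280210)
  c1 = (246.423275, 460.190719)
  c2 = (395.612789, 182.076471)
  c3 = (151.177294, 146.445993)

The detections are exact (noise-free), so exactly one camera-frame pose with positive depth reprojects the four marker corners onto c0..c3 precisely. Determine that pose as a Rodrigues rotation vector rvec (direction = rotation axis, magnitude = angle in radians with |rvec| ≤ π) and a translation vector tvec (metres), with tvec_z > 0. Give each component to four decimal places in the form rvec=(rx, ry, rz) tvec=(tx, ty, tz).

rvec=(-0.2860, 0.5631, 0.3207) tvec=(-0.0945, 0.0487, 0.4421)

Intrinsics K: fx=639.9, fy=469.1, cx=326.2, cy=220.9
Marker side s = 0.235 m; corners in marker frame (Z=0):
  M0 = (-0.1175, +0.1175, 0)
  M1 = (+0.1175, +0.1175, 0)
  M2 = (+0.1175, -0.1175, 0)
  M3 = (-0.1175, -0.1175, 0)
Detected image corners:
  c0 = (21.601907, 346.280210) px
  c1 = (246.423275, 460.190719) px
  c2 = (395.612789, 182.076471) px
  c3 = (151.177294, 146.445993) px
Planar DLT: solve 8×8 A·h = b for H (H[2,2]=1):
  H  [+741.81423 -668.02705 +189.46902]
  H  [-49.77912 +879.05621 +272.58073]
  H  [-1.26928 -0.39829 +1.00000]
B = K⁻¹H; ‖b₁‖=2.261742, ‖b₂‖=2.261742; λ = 2/(‖b₁‖+‖b₂‖) = 0.442137, sign → tz>0 ⇒ λ=+0.442137
r₁ = λ·B[:,0] = (+0.79863,+0.21735,-0.56120); r₂ = λ·B[:,1] = (-0.37180,+0.91146,-0.17610)
r₃ = r₁×r₂ = (+0.47323,+0.34929,+0.80873); SVD([r₁ r₂ r₃]) → R = UVᵀ:
  R  [+0.79863 -0.37180 +0.47323]
  R  [+0.21735 +0.91146 +0.34929]
  R  [-0.56120 -0.17610 +0.80873]
t = (-0.09447, +0.04871, +0.44214) m
tr R = 2.518822; θ = arccos((tr R − 1)/2) = 0.708389 rad = 40.588°
axis k = ((R−Rᵀ)₃₂, (R−Rᵀ)₁₃, (R−Rᵀ)₂₁) / (2 sinθ) = (-0.403770, +0.794966, +0.452768)
rvec = θ·k = (-0.286026, +0.563145, +0.320736)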